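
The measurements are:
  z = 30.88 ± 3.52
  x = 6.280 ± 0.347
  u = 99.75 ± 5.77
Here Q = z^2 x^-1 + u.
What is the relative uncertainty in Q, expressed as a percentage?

Let p = z^2·x^-1 = 151.8. δp/p = √((2·δz/z)² + (-1·δx/x)²) = √(0.0520 + 0.00305) = 0.235, so δp = 35.6.
Q = p + u: δQ = √(δp² + δu²) = √(1270 + 33.3) = 36.1
Q = 251.6, so δQ/Q = 36.1/251.6 = 0.143.

14.3%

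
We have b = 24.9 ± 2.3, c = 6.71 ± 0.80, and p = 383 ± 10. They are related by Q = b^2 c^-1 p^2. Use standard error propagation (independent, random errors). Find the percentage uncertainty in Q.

For a monomial Q ∝ b^2, c^-1, p^2, fractional errors add in quadrature:
  (2·δb/b)² = (2×0.0924)² = 0.0341;  (-1·δc/c)² = (-1×0.119)² = 0.0142;  (2·δp/p)² = (2×0.0261)² = 0.00273
δQ/Q = √(0.0511) = 0.226

22.6%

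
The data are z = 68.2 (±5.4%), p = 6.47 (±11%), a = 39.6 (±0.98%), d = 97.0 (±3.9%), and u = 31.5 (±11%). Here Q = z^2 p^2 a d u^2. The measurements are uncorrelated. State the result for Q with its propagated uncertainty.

(7.42 ± 2.46) × 10^11

For a monomial Q ∝ z^2, p^2, a, d, u^2, fractional errors add in quadrature:
  (2·δz/z)² = (2×0.0540)² = 0.0117;  (2·δp/p)² = (2×0.110)² = 0.0484;  (1·δa/a)² = (1×0.00980)² = 9.6e-05;  (1·δd/d)² = (1×0.0390)² = 0.00152;  (2·δu/u)² = (2×0.110)² = 0.0484
δQ/Q = √(0.110) = 0.332
Q = 7.42e+11, so δQ = 0.332 × 7.42e+11 = 2.46e+11.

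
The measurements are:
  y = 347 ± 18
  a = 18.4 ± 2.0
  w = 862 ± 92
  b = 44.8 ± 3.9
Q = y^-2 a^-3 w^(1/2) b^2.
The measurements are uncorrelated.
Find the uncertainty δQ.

3.05e-05

Products/powers → add relative errors in quadrature, weighted by exponent:
  (-2·δy/y)² = (-2×0.0519)² = 0.0108;  (-3·δa/a)² = (-3×0.109)² = 0.106;  (½·δw/w)² = (0.5×0.107)² = 0.00285;  (2·δb/b)² = (2×0.0871)² = 0.0303
δQ/Q = √(0.150) = 0.388
Q = 7.86e-05, so δQ = 0.388 × 7.86e-05 = 3.05e-05.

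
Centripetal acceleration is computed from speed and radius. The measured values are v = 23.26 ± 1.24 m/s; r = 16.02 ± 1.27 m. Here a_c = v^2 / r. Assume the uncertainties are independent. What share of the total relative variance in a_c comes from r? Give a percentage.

(δa_c/a_c)² = (2·δv/v)² + (-1·δr/r)²
  v term: (2×0.0533)² = 0.0114
  r term: (-1×0.0793)² = 0.00628
Total = 0.0177. Share from r = 0.00628/0.0177 = 0.356.

35.6%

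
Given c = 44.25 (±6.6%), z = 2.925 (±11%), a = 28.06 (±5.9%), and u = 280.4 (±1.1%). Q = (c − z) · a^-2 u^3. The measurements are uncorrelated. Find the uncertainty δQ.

1.64e+05

Let w = c − z = 41.33. δw = √(δc² + δz²) = √(8.53 + 0.104) = 2.94, so δw/w = 0.0711.
Q is then a monomial in w, a, u:
δQ/Q = √((δw/w)² + (-2·δa/a)² + (3·δu/u)²) = √(0.00506 + 0.0139 + 0.00109) = 0.142
Q = 1.157e+06, so δQ = 0.142 × 1.157e+06 = 1.64e+05.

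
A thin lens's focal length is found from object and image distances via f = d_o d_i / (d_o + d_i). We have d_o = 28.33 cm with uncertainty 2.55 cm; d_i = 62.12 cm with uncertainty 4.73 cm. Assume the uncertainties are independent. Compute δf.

1.29 cm

∂f/∂d_o = (d_i/(d_o+d_i))² = 0.472;  ∂f/∂d_i = (d_o/(d_o+d_i))² = 0.0981
δf = √((∂f/∂d_o · δd_o)² + (∂f/∂d_i · δd_i)²) = √(1.45 + 0.215) = 1.29 cm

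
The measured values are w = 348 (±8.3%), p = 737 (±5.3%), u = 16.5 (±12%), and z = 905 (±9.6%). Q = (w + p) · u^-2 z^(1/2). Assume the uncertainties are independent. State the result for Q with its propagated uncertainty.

120 ± 29.8

Let h = w + p = 1080. δh = √(δw² + δp²) = √(834 + 1530) = 48.6, so δh/h = 0.0448.
Q is then a monomial in h, u, z:
δQ/Q = √((δh/h)² + (-2·δu/u)² + (½·δz/z)²) = √(0.00200 + 0.0576 + 0.00230) = 0.249
Q = 120, so δQ = 0.249 × 120 = 29.8.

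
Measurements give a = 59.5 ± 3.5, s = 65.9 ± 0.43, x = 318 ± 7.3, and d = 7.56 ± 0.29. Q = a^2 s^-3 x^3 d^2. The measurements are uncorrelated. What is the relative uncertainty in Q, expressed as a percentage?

Products/powers → add relative errors in quadrature, weighted by exponent:
  (2·δa/a)² = (2×0.0588)² = 0.0138;  (-3·δs/s)² = (-3×0.00653)² = 0.000383;  (3·δx/x)² = (3×0.0230)² = 0.00474;  (2·δd/d)² = (2×0.0384)² = 0.00589
δQ/Q = √(0.0249) = 0.158

15.8%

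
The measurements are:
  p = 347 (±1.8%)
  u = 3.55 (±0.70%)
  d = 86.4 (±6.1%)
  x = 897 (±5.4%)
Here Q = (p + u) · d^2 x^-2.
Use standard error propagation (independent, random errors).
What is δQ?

Let w = p + u = 351. δw = √(δp² + δu²) = √(39.0 + 0.000618) = 6.25, so δw/w = 0.0178.
Q is then a monomial in w, d, x:
δQ/Q = √((δw/w)² + (2·δd/d)² + (-2·δx/x)²) = √(0.000317 + 0.0149 + 0.0117) = 0.164
Q = 3.25, so δQ = 0.164 × 3.25 = 0.533.

0.533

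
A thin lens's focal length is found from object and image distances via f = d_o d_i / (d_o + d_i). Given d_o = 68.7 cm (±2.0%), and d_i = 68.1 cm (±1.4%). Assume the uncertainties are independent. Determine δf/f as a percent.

∂f/∂d_o = (d_i/(d_o+d_i))² = 0.248;  ∂f/∂d_i = (d_o/(d_o+d_i))² = 0.252
δf = √((∂f/∂d_o · δd_o)² + (∂f/∂d_i · δd_i)²) = √(0.116 + 0.0578) = 0.417 cm
f = 34.2 cm, so δf/f = 0.417/34.2 = 0.0122.

1.22%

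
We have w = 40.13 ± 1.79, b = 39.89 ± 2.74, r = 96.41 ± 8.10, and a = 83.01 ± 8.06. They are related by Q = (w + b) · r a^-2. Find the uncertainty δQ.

Let u = w + b = 80.02. δu = √(δw² + δb²) = √(3.20 + 7.51) = 3.27, so δu/u = 0.0409.
Q is then a monomial in u, r, a:
δQ/Q = √((δu/u)² + (1·δr/r)² + (-2·δa/a)²) = √(0.00167 + 0.00706 + 0.0377) = 0.216
Q = 1.120, so δQ = 0.216 × 1.120 = 0.241.

0.241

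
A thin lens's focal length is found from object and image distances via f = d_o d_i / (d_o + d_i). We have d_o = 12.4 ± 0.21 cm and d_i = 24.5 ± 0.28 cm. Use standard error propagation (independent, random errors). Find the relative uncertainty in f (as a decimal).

0.0119

∂f/∂d_o = (d_i/(d_o+d_i))² = 0.441;  ∂f/∂d_i = (d_o/(d_o+d_i))² = 0.113
δf = √((∂f/∂d_o · δd_o)² + (∂f/∂d_i · δd_i)²) = √(0.00857 + 0.001000) = 0.0978 cm
f = 8.23 cm, so δf/f = 0.0978/8.23 = 0.0119.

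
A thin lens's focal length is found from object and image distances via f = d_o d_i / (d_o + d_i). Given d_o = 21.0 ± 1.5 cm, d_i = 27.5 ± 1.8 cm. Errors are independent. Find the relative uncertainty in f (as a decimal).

0.0494

∂f/∂d_o = (d_i/(d_o+d_i))² = 0.322;  ∂f/∂d_i = (d_o/(d_o+d_i))² = 0.187
δf = √((∂f/∂d_o · δd_o)² + (∂f/∂d_i · δd_i)²) = √(0.233 + 0.114) = 0.589 cm
f = 11.9 cm, so δf/f = 0.589/11.9 = 0.0494.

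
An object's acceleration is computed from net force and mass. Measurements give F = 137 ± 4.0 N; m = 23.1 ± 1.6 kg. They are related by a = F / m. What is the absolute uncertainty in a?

a is a product of powers, so relative uncertainties combine in quadrature:
  (1·δF/F)² = (1×0.0292)² = 0.000852;  (-1·δm/m)² = (-1×0.0693)² = 0.00480
δa/a = √(0.00565) = 0.0752
a = 5.93 m/s^2, so δa = 0.0752 × 5.93 = 0.446 m/s^2.

0.446 m/s^2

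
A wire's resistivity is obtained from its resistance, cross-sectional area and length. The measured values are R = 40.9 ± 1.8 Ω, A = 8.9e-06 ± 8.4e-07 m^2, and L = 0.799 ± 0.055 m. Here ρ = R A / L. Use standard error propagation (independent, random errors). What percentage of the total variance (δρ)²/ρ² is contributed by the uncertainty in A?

(δρ/ρ)² = (1·δR/R)² + (1·δA/A)² + (-1·δL/L)²
  R term: (1×0.0440)² = 0.00194
  A term: (1×0.0944)² = 0.00891
  L term: (-1×0.0688)² = 0.00474
Total = 0.0156. Share from A = 0.00891/0.0156 = 0.572.

57.2%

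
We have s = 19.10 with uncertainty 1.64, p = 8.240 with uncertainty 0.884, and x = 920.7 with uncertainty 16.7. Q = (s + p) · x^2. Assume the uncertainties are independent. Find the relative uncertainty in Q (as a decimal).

0.0772

Let u = s + p = 27.34. δu = √(δs² + δp²) = √(2.69 + 0.781) = 1.86, so δu/u = 0.0681.
Q is then a monomial in u, x:
δQ/Q = √((δu/u)² + (2·δx/x)²) = √(0.00464 + 0.00132) = 0.0772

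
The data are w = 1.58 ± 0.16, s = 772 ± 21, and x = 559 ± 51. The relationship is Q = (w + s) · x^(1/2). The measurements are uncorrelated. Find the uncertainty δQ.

Let u = w + s = 774. δu = √(δw² + δs²) = √(0.0256 + 441) = 21.0, so δu/u = 0.0271.
Q is then a monomial in u, x:
δQ/Q = √((δu/u)² + (½·δx/x)²) = √(0.000737 + 0.00208) = 0.0531
Q = 18300, so δQ = 0.0531 × 18300 = 971.

971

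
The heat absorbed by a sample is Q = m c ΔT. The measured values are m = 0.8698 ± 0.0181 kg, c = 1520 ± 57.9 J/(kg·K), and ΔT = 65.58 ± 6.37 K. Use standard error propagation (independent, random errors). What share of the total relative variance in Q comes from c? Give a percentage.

(δQ/Q)² = (1·δm/m)² + (1·δc/c)² + (1·δΔT/ΔT)²
  m term: (1×0.0208)² = 0.000433
  c term: (1×0.0381)² = 0.00145
  ΔT term: (1×0.0971)² = 0.00943
Total = 0.0113. Share from c = 0.00145/0.0113 = 0.128.

12.8%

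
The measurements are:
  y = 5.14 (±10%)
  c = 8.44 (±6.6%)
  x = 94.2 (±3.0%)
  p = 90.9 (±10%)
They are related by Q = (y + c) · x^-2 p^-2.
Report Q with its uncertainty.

Let u = y + c = 13.6. δu = √(δy² + δc²) = √(0.264 + 0.310) = 0.758, so δu/u = 0.0558.
Q is then a monomial in u, x, p:
δQ/Q = √((δu/u)² + (-2·δx/x)² + (-2·δp/p)²) = √(0.00312 + 0.00360 + 0.0400) = 0.216
Q = 1.85e-07, so δQ = 0.216 × 1.85e-07 = 4e-08.

(1.85 ± 0.400) × 10^-7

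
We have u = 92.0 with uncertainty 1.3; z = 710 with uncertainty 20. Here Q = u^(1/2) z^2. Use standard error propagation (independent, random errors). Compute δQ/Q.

Each factor contributes (exponent × relative error)² to (δQ/Q)²:
  (½·δu/u)² = (0.5×0.0141)² = 4.99e-05;  (2·δz/z)² = (2×0.0282)² = 0.00317
δQ/Q = √(0.00322) = 0.0568

0.0568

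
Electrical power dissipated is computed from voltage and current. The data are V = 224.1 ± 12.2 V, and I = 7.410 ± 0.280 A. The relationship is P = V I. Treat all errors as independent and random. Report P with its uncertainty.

Relative error in a monomial: (δP/P)² = Σ (nᵢ · δxᵢ/xᵢ)².
  (1·δV/V)² = (1×0.0544)² = 0.00296;  (1·δI/I)² = (1×0.0378)² = 0.00143
δP/P = √(0.00439) = 0.0663
P = 1661 W, so δP = 0.0663 × 1661 = 110 W.

1661 ± 110 W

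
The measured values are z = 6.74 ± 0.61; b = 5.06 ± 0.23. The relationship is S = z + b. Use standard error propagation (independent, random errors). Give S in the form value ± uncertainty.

Each term contributes (cᵢ δxᵢ)² to (δS)²:
  (δz)² = 0.372;  (δb)² = 0.0529
δS = √(0.425) = 0.652
S = 11.8.

11.8 ± 0.652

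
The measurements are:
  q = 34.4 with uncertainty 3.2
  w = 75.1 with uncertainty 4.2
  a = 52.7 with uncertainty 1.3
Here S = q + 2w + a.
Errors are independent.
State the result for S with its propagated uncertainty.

237 ± 9.08

For a sum/difference, combine absolute errors in quadrature:
  (δq)² = 10.2;  (2·δw)² = 70.6;  (δa)² = 1.69
δS = √(82.5) = 9.08
S = 237.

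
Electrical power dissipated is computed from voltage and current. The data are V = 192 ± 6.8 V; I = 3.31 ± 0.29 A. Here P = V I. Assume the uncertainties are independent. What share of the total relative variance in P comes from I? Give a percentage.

(δP/P)² = (1·δV/V)² + (1·δI/I)²
  V term: (1×0.0354)² = 0.00125
  I term: (1×0.0876)² = 0.00768
Total = 0.00893. Share from I = 0.00768/0.00893 = 0.860.

86.0%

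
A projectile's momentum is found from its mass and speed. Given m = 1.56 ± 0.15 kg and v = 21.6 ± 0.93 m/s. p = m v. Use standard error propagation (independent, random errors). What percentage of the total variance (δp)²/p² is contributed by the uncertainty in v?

(δp/p)² = (1·δm/m)² + (1·δv/v)²
  m term: (1×0.0962)² = 0.00925
  v term: (1×0.0431)² = 0.00185
Total = 0.0111. Share from v = 0.00185/0.0111 = 0.167.

16.7%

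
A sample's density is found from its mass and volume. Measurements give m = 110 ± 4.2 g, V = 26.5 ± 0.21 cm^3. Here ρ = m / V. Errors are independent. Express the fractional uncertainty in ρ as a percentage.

3.90%

Relative error in a monomial: (δρ/ρ)² = Σ (nᵢ · δxᵢ/xᵢ)².
  (1·δm/m)² = (1×0.0382)² = 0.00146;  (-1·δV/V)² = (-1×0.00792)² = 6.28e-05
δρ/ρ = √(0.00152) = 0.0390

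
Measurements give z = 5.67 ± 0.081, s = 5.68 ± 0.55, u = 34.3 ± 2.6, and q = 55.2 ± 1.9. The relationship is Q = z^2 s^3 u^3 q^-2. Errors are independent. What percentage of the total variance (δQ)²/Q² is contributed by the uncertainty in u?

36.5%

(δQ/Q)² = (2·δz/z)² + (3·δs/s)² + (3·δu/u)² + (-2·δq/q)²
  z term: (2×0.0143)² = 0.000816
  s term: (3×0.0968)² = 0.0844
  u term: (3×0.0758)² = 0.0517
  q term: (-2×0.0344)² = 0.00474
Total = 0.142. Share from u = 0.0517/0.142 = 0.365.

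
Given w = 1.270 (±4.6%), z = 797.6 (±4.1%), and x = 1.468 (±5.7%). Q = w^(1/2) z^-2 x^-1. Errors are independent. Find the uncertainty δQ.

1.24e-07

Q is a product of powers, so relative uncertainties combine in quadrature:
  (½·δw/w)² = (0.5×0.0460)² = 0.000529;  (-2·δz/z)² = (-2×0.0410)² = 0.00672;  (-1·δx/x)² = (-1×0.0570)² = 0.00325
δQ/Q = √(0.0105) = 0.102
Q = 1.207e-06, so δQ = 0.102 × 1.207e-06 = 1.24e-07.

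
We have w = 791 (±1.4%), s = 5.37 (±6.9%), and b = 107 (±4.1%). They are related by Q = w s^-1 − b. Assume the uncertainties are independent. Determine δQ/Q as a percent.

27.9%

Let p = w·s^-1 = 147. δp/p = √((1·δw/w)² + (-1·δs/s)²) = √(0.000196 + 0.00476) = 0.0704, so δp = 10.4.
Q = p − b: δQ = √(δp² + δb²) = √(108 + 19.2) = 11.3
Q = 40.3, so δQ/Q = 11.3/40.3 = 0.279.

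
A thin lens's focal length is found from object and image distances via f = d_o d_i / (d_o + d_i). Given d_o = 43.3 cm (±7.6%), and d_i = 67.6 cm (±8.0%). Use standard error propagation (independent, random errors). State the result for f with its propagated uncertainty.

26.4 ± 1.47 cm

∂f/∂d_o = (d_i/(d_o+d_i))² = 0.372;  ∂f/∂d_i = (d_o/(d_o+d_i))² = 0.152
δf = √((∂f/∂d_o · δd_o)² + (∂f/∂d_i · δd_i)²) = √(1.50 + 0.680) = 1.47 cm
f = 26.4 cm.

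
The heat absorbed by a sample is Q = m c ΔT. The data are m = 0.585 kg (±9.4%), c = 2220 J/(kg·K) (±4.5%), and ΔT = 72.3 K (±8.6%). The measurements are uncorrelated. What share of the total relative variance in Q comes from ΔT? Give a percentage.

40.5%

(δQ/Q)² = (1·δm/m)² + (1·δc/c)² + (1·δΔT/ΔT)²
  m term: (1×0.0940)² = 0.00884
  c term: (1×0.0450)² = 0.00202
  ΔT term: (1×0.0860)² = 0.00740
Total = 0.0183. Share from ΔT = 0.00740/0.0183 = 0.405.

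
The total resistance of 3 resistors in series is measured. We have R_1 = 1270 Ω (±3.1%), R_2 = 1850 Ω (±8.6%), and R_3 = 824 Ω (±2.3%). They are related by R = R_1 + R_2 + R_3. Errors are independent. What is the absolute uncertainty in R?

R is a linear combination, so absolute uncertainties add in quadrature:
  (δR_1)² = 1550;  (δR_2)² = 25300;  (δR_3)² = 359
δR = √(27200) = 165 Ω

165 Ω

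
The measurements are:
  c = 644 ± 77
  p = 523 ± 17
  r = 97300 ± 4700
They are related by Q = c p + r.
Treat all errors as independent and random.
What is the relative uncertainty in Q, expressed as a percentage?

Let w = c·p = 3.37e+05. δw/w = √((1·δc/c)² + (1·δp/p)²) = √(0.0143 + 0.00106) = 0.124, so δw = 41700.
Q = w + r: δQ = √(δw² + δr²) = √(1.74e+09 + 2.21e+07) = 42000
Q = 4.34e+05, so δQ/Q = 42000/4.34e+05 = 0.0967.

9.67%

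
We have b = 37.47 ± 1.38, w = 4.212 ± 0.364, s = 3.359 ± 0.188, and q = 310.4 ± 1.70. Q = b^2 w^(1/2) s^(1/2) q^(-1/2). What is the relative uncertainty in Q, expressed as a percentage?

8.99%

Each factor contributes (exponent × relative error)² to (δQ/Q)²:
  (2·δb/b)² = (2×0.0368)² = 0.00543;  (½·δw/w)² = (0.5×0.0864)² = 0.00187;  (½·δs/s)² = (0.5×0.0560)² = 0.000783;  (−½·δq/q)² = (-0.5×0.00548)² = 7.5e-06
δQ/Q = √(0.00808) = 0.0899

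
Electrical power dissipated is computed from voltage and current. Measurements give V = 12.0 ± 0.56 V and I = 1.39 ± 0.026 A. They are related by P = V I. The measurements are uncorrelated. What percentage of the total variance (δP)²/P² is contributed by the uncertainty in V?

86.2%

(δP/P)² = (1·δV/V)² + (1·δI/I)²
  V term: (1×0.0467)² = 0.00218
  I term: (1×0.0187)² = 0.000350
Total = 0.00253. Share from V = 0.00218/0.00253 = 0.862.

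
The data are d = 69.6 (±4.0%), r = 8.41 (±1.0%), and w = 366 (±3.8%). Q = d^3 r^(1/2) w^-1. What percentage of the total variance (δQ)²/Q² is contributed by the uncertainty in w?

9.10%

(δQ/Q)² = (3·δd/d)² + (½·δr/r)² + (-1·δw/w)²
  d term: (3×0.0400)² = 0.0144
  r term: (0.5×0.0100)² = 2.5e-05
  w term: (-1×0.0380)² = 0.00144
Total = 0.0159. Share from w = 0.00144/0.0159 = 0.0910.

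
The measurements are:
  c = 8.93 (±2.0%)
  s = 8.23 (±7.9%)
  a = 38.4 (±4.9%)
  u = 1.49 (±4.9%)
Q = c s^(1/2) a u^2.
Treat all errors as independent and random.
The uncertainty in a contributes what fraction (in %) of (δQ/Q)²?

17.2%

(δQ/Q)² = (1·δc/c)² + (½·δs/s)² + (1·δa/a)² + (2·δu/u)²
  c term: (1×0.0200)² = 0.000400
  s term: (0.5×0.0790)² = 0.00156
  a term: (1×0.0490)² = 0.00240
  u term: (2×0.0490)² = 0.00960
Total = 0.0140. Share from a = 0.00240/0.0140 = 0.172.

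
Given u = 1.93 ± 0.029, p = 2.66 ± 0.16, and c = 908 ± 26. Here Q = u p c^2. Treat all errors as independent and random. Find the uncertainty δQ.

3.57e+05

Q is a product of powers, so relative uncertainties combine in quadrature:
  (1·δu/u)² = (1×0.0150)² = 0.000226;  (1·δp/p)² = (1×0.0602)² = 0.00362;  (2·δc/c)² = (2×0.0286)² = 0.00328
δQ/Q = √(0.00712) = 0.0844
Q = 4.23e+06, so δQ = 0.0844 × 4.23e+06 = 3.57e+05.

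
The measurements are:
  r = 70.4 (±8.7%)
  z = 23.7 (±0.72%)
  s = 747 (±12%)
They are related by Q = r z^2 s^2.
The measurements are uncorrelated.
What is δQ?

Since Q is a product/quotient, work with relative uncertainties:
  (1·δr/r)² = (1×0.0870)² = 0.00757;  (2·δz/z)² = (2×0.00720)² = 0.000207;  (2·δs/s)² = (2×0.120)² = 0.0576
δQ/Q = √(0.0654) = 0.256
Q = 2.21e+10, so δQ = 0.256 × 2.21e+10 = 5.64e+09.

5.64e+09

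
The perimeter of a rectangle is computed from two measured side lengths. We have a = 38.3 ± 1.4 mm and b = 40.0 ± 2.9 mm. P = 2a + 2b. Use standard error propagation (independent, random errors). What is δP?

6.44 mm

Each term contributes (cᵢ δxᵢ)² to (δP)²:
  (2·δa)² = 7.84;  (2·δb)² = 33.6
δP = √(41.5) = 6.44 mm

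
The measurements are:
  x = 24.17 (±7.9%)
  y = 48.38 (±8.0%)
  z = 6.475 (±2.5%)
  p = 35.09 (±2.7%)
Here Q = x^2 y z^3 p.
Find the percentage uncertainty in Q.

Q is a product of powers, so relative uncertainties combine in quadrature:
  (2·δx/x)² = (2×0.0790)² = 0.0250;  (1·δy/y)² = (1×0.0800)² = 0.00640;  (3·δz/z)² = (3×0.0250)² = 0.00563;  (1·δp/p)² = (1×0.0270)² = 0.000729
δQ/Q = √(0.0377) = 0.194

19.4%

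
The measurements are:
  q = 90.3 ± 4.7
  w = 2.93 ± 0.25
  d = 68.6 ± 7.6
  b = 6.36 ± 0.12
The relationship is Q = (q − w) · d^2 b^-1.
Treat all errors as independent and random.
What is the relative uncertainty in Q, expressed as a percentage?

Let u = q − w = 87.4. δu = √(δq² + δw²) = √(22.1 + 0.0625) = 4.71, so δu/u = 0.0539.
Q is then a monomial in u, d, b:
δQ/Q = √((δu/u)² + (2·δd/d)² + (-1·δb/b)²) = √(0.00290 + 0.0491 + 0.000356) = 0.229

22.9%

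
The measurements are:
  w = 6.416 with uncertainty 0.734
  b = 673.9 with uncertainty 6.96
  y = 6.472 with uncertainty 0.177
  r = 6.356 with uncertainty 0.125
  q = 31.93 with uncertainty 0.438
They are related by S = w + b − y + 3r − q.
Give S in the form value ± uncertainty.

661.0 ± 7.02

Sums and differences: (δS)² = Σ (cᵢ δxᵢ)².
  (δw)² = 0.539;  (δb)² = 48.4;  (δy)² = 0.0313;  (3·δr)² = 0.141;  (δq)² = 0.192
δS = √(49.3) = 7.02
S = 661.0.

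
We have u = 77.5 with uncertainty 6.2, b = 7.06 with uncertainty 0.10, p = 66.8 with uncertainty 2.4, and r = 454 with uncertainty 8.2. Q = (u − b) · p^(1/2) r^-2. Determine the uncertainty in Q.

0.000270

Let w = u − b = 70.4. δw = √(δu² + δb²) = √(38.4 + 0.0100) = 6.20, so δw/w = 0.0880.
Q is then a monomial in w, p, r:
δQ/Q = √((δw/w)² + (½·δp/p)² + (-2·δr/r)²) = √(0.00775 + 0.000323 + 0.00130) = 0.0968
Q = 0.00279, so δQ = 0.0968 × 0.00279 = 0.000270.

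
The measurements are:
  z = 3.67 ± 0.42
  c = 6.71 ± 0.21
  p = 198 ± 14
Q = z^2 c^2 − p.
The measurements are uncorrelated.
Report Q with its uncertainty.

Let w = z^2·c^2 = 606. δw/w = √((2·δz/z)² + (2·δc/c)²) = √(0.0524 + 0.00392) = 0.237, so δw = 144.
Q = w − p: δQ = √(δw² + δp²) = √(20700 + 196) = 145
Q = 408.

408 ± 145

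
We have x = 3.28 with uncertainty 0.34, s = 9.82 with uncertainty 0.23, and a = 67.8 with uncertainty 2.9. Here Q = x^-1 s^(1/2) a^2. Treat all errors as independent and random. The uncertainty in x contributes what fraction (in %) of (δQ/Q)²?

(δQ/Q)² = (-1·δx/x)² + (½·δs/s)² + (2·δa/a)²
  x term: (-1×0.104)² = 0.0107
  s term: (0.5×0.0234)² = 0.000137
  a term: (2×0.0428)² = 0.00732
Total = 0.0182. Share from x = 0.0107/0.0182 = 0.590.

59.0%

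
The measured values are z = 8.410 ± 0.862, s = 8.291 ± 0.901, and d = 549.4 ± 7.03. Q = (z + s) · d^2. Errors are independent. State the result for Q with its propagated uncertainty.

Let u = z + s = 16.70. δu = √(δz² + δs²) = √(0.743 + 0.812) = 1.25, so δu/u = 0.0747.
Q is then a monomial in u, d:
δQ/Q = √((δu/u)² + (2·δd/d)²) = √(0.00557 + 0.000655) = 0.0789
Q = 5.041e+06, so δQ = 0.0789 × 5.041e+06 = 3.98e+05.

(5.041 ± 0.398) × 10^6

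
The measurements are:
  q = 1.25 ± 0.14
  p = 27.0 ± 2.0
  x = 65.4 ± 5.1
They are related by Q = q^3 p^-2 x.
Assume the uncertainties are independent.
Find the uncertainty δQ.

Products/powers → add relative errors in quadrature, weighted by exponent:
  (3·δq/q)² = (3×0.112)² = 0.113;  (-2·δp/p)² = (-2×0.0741)² = 0.0219;  (1·δx/x)² = (1×0.0780)² = 0.00608
δQ/Q = √(0.141) = 0.375
Q = 0.175, so δQ = 0.375 × 0.175 = 0.0658.

0.0658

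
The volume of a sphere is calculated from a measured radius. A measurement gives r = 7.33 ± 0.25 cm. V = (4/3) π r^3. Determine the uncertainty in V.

169 cm^3

V ∝ r^3, so δV/V = |3| · δr/r = 3 × 0.0341 = 0.102.
V = 1650 cm^3, so δV = 0.102 × 1650 = 169 cm^3.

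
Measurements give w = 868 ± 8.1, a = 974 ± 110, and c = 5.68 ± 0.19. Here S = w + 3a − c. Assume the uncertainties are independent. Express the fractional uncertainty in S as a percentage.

8.72%

Each term contributes (cᵢ δxᵢ)² to (δS)²:
  (δw)² = 65.6;  (3·δa)² = 1.09e+05;  (δc)² = 0.0361
δS = √(1.09e+05) = 330
S = 3780, so δS/S = 330/3780 = 0.0872.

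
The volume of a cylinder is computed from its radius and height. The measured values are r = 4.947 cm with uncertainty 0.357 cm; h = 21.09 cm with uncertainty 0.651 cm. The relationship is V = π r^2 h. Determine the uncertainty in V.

For a monomial V ∝ r^2, h, fractional errors add in quadrature:
  (2·δr/r)² = (2×0.0722)² = 0.0208;  (1·δh/h)² = (1×0.0309)² = 0.000953
δV/V = √(0.0218) = 0.148
V = 1621 cm^3, so δV = 0.148 × 1621 = 239 cm^3.

239 cm^3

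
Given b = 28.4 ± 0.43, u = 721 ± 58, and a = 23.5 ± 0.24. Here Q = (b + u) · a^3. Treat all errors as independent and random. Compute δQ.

8.1e+05

Let w = b + u = 749. δw = √(δb² + δu²) = √(0.185 + 3360) = 58.0, so δw/w = 0.0774.
Q is then a monomial in w, a:
δQ/Q = √((δw/w)² + (3·δa/a)²) = √(0.00599 + 0.000939) = 0.0832
Q = 9.73e+06, so δQ = 0.0832 × 9.73e+06 = 8.1e+05.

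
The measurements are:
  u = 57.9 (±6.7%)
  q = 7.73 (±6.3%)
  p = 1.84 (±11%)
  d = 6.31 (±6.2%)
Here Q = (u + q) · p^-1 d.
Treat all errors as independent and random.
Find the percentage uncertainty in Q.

14.0%

Let w = u + q = 65.6. δw = √(δu² + δq²) = √(15.0 + 0.237) = 3.91, so δw/w = 0.0596.
Q is then a monomial in w, p, d:
δQ/Q = √((δw/w)² + (-1·δp/p)² + (1·δd/d)²) = √(0.00355 + 0.0121 + 0.00384) = 0.140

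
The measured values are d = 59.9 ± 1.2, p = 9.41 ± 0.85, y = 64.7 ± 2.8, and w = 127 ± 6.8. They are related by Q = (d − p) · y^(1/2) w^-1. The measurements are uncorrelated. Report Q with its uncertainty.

Let u = d − p = 50.5. δu = √(δd² + δp²) = √(1.44 + 0.722) = 1.47, so δu/u = 0.0291.
Q is then a monomial in u, y, w:
δQ/Q = √((δu/u)² + (½·δy/y)² + (-1·δw/w)²) = √(0.000848 + 0.000468 + 0.00287) = 0.0647
Q = 3.20, so δQ = 0.0647 × 3.20 = 0.207.

3.20 ± 0.207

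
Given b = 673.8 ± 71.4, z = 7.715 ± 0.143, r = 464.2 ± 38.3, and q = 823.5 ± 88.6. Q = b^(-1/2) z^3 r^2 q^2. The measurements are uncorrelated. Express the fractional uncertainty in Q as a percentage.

Q is a product of powers, so relative uncertainties combine in quadrature:
  (−½·δb/b)² = (-0.5×0.106)² = 0.00281;  (3·δz/z)² = (3×0.0185)² = 0.00309;  (2·δr/r)² = (2×0.0825)² = 0.0272;  (2·δq/q)² = (2×0.108)² = 0.0463
δQ/Q = √(0.0794) = 0.282

28.2%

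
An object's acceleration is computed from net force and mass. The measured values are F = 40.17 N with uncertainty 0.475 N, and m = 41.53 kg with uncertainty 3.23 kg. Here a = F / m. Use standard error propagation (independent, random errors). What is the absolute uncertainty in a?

0.0761 m/s^2

a is a product of powers, so relative uncertainties combine in quadrature:
  (1·δF/F)² = (1×0.0118)² = 0.000140;  (-1·δm/m)² = (-1×0.0778)² = 0.00605
δa/a = √(0.00619) = 0.0787
a = 0.9673 m/s^2, so δa = 0.0787 × 0.9673 = 0.0761 m/s^2.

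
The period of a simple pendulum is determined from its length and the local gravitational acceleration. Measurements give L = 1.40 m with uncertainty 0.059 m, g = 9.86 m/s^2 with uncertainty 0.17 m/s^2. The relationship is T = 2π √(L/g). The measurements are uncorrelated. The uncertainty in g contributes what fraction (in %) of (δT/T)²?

(δT/T)² = (½·δL/L)² + (−½·δg/g)²
  L term: (0.5×0.0421)² = 0.000444
  g term: (-0.5×0.0172)² = 7.43e-05
Total = 0.000518. Share from g = 7.43e-05/0.000518 = 0.143.

14.3%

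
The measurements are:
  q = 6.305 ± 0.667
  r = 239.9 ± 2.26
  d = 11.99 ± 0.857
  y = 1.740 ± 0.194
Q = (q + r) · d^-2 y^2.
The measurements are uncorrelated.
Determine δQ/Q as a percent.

Let u = q + r = 246.2. δu = √(δq² + δr²) = √(0.445 + 5.11) = 2.36, so δu/u = 0.00957.
Q is then a monomial in u, d, y:
δQ/Q = √((δu/u)² + (-2·δd/d)² + (2·δy/y)²) = √(9.16e-05 + 0.0204 + 0.0497) = 0.265

26.5%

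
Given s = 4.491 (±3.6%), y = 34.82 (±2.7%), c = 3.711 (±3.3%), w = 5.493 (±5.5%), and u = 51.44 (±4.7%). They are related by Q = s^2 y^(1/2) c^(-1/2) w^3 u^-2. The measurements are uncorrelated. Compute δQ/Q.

0.204

Q is a product of powers, so relative uncertainties combine in quadrature:
  (2·δs/s)² = (2×0.0360)² = 0.00518;  (½·δy/y)² = (0.5×0.0270)² = 0.000182;  (−½·δc/c)² = (-0.5×0.0330)² = 0.000272;  (3·δw/w)² = (3×0.0550)² = 0.0272;  (-2·δu/u)² = (-2×0.0470)² = 0.00884
δQ/Q = √(0.0417) = 0.204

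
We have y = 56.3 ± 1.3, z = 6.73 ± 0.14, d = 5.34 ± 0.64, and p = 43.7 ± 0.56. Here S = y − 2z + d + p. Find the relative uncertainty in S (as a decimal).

0.0172

For a sum/difference, combine absolute errors in quadrature:
  (δy)² = 1.69;  (2·δz)² = 0.0784;  (δd)² = 0.410;  (δp)² = 0.314
δS = √(2.49) = 1.58
S = 91.9, so δS/S = 1.58/91.9 = 0.0172.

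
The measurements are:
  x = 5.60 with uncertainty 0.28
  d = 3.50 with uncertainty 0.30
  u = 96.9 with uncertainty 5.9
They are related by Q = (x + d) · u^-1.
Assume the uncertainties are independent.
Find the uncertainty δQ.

Let w = x + d = 9.10. δw = √(δx² + δd²) = √(0.0784 + 0.0900) = 0.410, so δw/w = 0.0451.
Q is then a monomial in w, u:
δQ/Q = √((δw/w)² + (-1·δu/u)²) = √(0.00203 + 0.00371) = 0.0758
Q = 0.0939, so δQ = 0.0758 × 0.0939 = 0.00712.

0.00712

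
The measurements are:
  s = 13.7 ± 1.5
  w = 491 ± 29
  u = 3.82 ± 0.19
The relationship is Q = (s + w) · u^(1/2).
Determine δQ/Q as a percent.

6.27%

Let h = s + w = 505. δh = √(δs² + δw²) = √(2.25 + 841) = 29.0, so δh/h = 0.0575.
Q is then a monomial in h, u:
δQ/Q = √((δh/h)² + (½·δu/u)²) = √(0.00331 + 0.000618) = 0.0627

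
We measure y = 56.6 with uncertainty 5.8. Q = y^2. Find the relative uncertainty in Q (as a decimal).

Q ∝ y^2, so δQ/Q = |2| · δy/y = 2 × 0.102 = 0.205.

0.205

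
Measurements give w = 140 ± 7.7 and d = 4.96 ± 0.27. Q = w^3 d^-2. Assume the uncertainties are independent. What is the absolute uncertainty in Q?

Relative error in a monomial: (δQ/Q)² = Σ (nᵢ · δxᵢ/xᵢ)².
  (3·δw/w)² = (3×0.0550)² = 0.0272;  (-2·δd/d)² = (-2×0.0544)² = 0.0119
δQ/Q = √(0.0391) = 0.198
Q = 1.12e+05, so δQ = 0.198 × 1.12e+05 = 22000.

22000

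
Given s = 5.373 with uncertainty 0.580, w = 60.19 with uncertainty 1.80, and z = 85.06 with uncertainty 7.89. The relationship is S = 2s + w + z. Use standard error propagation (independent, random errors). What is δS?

Sums and differences: (δS)² = Σ (cᵢ δxᵢ)².
  (2·δs)² = 1.35;  (δw)² = 3.24;  (δz)² = 62.3
δS = √(66.8) = 8.18

8.18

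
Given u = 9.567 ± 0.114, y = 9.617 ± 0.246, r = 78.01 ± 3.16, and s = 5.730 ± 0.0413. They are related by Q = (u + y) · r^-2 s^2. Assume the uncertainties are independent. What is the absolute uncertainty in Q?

0.00864

Let w = u + y = 19.18. δw = √(δu² + δy²) = √(0.0130 + 0.0605) = 0.271, so δw/w = 0.0141.
Q is then a monomial in w, r, s:
δQ/Q = √((δw/w)² + (-2·δr/r)² + (2·δs/s)²) = √(0.000200 + 0.00656 + 0.000208) = 0.0835
Q = 0.1035, so δQ = 0.0835 × 0.1035 = 0.00864.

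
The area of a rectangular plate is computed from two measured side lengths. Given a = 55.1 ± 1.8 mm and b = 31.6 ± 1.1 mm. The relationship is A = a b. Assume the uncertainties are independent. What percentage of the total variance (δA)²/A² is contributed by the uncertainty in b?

(δA/A)² = (1·δa/a)² + (1·δb/b)²
  a term: (1×0.0327)² = 0.00107
  b term: (1×0.0348)² = 0.00121
Total = 0.00228. Share from b = 0.00121/0.00228 = 0.532.

53.2%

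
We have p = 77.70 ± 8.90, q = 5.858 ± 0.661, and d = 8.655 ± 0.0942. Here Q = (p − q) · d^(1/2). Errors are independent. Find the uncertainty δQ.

Let u = p − q = 71.84. δu = √(δp² + δq²) = √(79.2 + 0.437) = 8.92, so δu/u = 0.124.
Q is then a monomial in u, d:
δQ/Q = √((δu/u)² + (½·δd/d)²) = √(0.0154 + 2.96e-05) = 0.124
Q = 211.4, so δQ = 0.124 × 211.4 = 26.3.

26.3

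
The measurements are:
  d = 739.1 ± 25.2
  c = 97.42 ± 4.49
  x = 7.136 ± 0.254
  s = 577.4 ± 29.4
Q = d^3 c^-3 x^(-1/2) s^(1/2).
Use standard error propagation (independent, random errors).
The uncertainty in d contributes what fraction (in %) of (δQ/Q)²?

34.3%

(δQ/Q)² = (3·δd/d)² + (-3·δc/c)² + (−½·δx/x)² + (½·δs/s)²
  d term: (3×0.0341)² = 0.0105
  c term: (-3×0.0461)² = 0.0191
  x term: (-0.5×0.0356)² = 0.000317
  s term: (0.5×0.0509)² = 0.000648
Total = 0.0305. Share from d = 0.0105/0.0305 = 0.343.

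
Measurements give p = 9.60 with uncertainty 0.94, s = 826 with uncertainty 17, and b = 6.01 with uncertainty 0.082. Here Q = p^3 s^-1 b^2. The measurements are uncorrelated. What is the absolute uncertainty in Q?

11.4

Each factor contributes (exponent × relative error)² to (δQ/Q)²:
  (3·δp/p)² = (3×0.0979)² = 0.0863;  (-1·δs/s)² = (-1×0.0206)² = 0.000424;  (2·δb/b)² = (2×0.0136)² = 0.000745
δQ/Q = √(0.0875) = 0.296
Q = 38.7, so δQ = 0.296 × 38.7 = 11.4.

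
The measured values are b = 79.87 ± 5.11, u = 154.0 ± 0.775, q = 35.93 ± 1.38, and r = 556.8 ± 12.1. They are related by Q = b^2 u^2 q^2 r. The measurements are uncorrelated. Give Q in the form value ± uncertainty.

(1.087 ± 0.164) × 10^14

For a monomial Q ∝ b^2, u^2, q^2, r, fractional errors add in quadrature:
  (2·δb/b)² = (2×0.0640)² = 0.0164;  (2·δu/u)² = (2×0.00503)² = 0.000101;  (2·δq/q)² = (2×0.0384)² = 0.00590;  (1·δr/r)² = (1×0.0217)² = 0.000472
δQ/Q = √(0.0228) = 0.151
Q = 1.087e+14, so δQ = 0.151 × 1.087e+14 = 1.64e+13.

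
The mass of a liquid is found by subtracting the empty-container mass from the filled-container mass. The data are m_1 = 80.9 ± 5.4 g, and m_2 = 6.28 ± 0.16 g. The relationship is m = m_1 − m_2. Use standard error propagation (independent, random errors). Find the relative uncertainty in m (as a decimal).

0.0724

m is a linear combination, so absolute uncertainties add in quadrature:
  (δm_1)² = 29.2;  (δm_2)² = 0.0256
δm = √(29.2) = 5.40 g
m = 74.6 g, so δm/m = 5.40/74.6 = 0.0724.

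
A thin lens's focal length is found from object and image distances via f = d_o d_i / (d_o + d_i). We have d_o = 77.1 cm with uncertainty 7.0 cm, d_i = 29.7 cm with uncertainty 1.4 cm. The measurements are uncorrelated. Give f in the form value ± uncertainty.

∂f/∂d_o = (d_i/(d_o+d_i))² = 0.0773;  ∂f/∂d_i = (d_o/(d_o+d_i))² = 0.521
δf = √((∂f/∂d_o · δd_o)² + (∂f/∂d_i · δd_i)²) = √(0.293 + 0.532) = 0.909 cm
f = 21.4 cm.

21.4 ± 0.909 cm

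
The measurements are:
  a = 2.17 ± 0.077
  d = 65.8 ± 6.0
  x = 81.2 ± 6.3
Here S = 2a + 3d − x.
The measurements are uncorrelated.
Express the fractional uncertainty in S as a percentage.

Absolute uncertainties add in quadrature for a linear combination:
  (2·δa)² = 0.0237;  (3·δd)² = 324;  (δx)² = 39.7
δS = √(364) = 19.1
S = 121, so δS/S = 19.1/121 = 0.158.

15.8%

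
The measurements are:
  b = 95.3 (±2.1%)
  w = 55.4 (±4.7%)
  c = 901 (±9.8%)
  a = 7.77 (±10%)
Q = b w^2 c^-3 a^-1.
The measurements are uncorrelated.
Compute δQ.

1.67e-05

Each factor contributes (exponent × relative error)² to (δQ/Q)²:
  (1·δb/b)² = (1×0.0210)² = 0.000441;  (2·δw/w)² = (2×0.0470)² = 0.00884;  (-3·δc/c)² = (-3×0.0980)² = 0.0864;  (-1·δa/a)² = (-1×0.100)² = 0.0100
δQ/Q = √(0.106) = 0.325
Q = 5.15e-05, so δQ = 0.325 × 5.15e-05 = 1.67e-05.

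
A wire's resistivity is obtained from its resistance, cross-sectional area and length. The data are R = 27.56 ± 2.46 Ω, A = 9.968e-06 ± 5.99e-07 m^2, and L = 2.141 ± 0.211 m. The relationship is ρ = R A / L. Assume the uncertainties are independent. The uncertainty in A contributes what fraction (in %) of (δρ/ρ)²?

17.0%

(δρ/ρ)² = (1·δR/R)² + (1·δA/A)² + (-1·δL/L)²
  R term: (1×0.0893)² = 0.00797
  A term: (1×0.0601)² = 0.00361
  L term: (-1×0.0986)² = 0.00971
Total = 0.0213. Share from A = 0.00361/0.0213 = 0.170.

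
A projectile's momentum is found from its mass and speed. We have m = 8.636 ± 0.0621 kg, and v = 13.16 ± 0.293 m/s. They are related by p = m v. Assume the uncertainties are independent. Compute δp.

2.66 kg·m/s

Products/powers → add relative errors in quadrature, weighted by exponent:
  (1·δm/m)² = (1×0.00719)² = 5.17e-05;  (1·δv/v)² = (1×0.0223)² = 0.000496
δp/p = √(0.000547) = 0.0234
p = 113.6 kg·m/s, so δp = 0.0234 × 113.6 = 2.66 kg·m/s.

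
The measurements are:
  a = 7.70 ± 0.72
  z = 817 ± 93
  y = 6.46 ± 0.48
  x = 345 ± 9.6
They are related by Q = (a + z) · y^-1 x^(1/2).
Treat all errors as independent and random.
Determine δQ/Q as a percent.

Let u = a + z = 825. δu = √(δa² + δz²) = √(0.518 + 8650) = 93.0, so δu/u = 0.113.
Q is then a monomial in u, y, x:
δQ/Q = √((δu/u)² + (-1·δy/y)² + (½·δx/x)²) = √(0.0127 + 0.00552 + 0.000194) = 0.136

13.6%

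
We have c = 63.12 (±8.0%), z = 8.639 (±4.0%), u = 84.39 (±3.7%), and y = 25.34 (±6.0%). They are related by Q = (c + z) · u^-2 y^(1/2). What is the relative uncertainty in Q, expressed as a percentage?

Let w = c + z = 71.76. δw = √(δc² + δz²) = √(25.5 + 0.119) = 5.06, so δw/w = 0.0705.
Q is then a monomial in w, u, y:
δQ/Q = √((δw/w)² + (-2·δu/u)² + (½·δy/y)²) = √(0.00497 + 0.00548 + 0.000900) = 0.107

10.7%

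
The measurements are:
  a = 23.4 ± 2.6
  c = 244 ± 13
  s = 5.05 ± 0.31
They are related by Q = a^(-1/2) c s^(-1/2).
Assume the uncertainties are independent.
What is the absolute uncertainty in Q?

1.86

Since Q is a product/quotient, work with relative uncertainties:
  (−½·δa/a)² = (-0.5×0.111)² = 0.00309;  (1·δc/c)² = (1×0.0533)² = 0.00284;  (−½·δs/s)² = (-0.5×0.0614)² = 0.000942
δQ/Q = √(0.00687) = 0.0829
Q = 22.4, so δQ = 0.0829 × 22.4 = 1.86.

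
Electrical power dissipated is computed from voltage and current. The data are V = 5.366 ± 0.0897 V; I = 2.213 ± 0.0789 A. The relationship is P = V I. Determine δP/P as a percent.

P is a product of powers, so relative uncertainties combine in quadrature:
  (1·δV/V)² = (1×0.0167)² = 0.000279;  (1·δI/I)² = (1×0.0357)² = 0.00127
δP/P = √(0.00155) = 0.0394

3.94%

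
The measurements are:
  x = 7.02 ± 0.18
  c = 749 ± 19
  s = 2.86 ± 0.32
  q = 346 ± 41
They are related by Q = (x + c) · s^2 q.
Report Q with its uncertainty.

Let u = x + c = 756. δu = √(δx² + δc²) = √(0.0324 + 361) = 19.0, so δu/u = 0.0251.
Q is then a monomial in u, s, q:
δQ/Q = √((δu/u)² + (2·δs/s)² + (1·δq/q)²) = √(0.000632 + 0.0501 + 0.0140) = 0.254
Q = 2.14e+06, so δQ = 0.254 × 2.14e+06 = 5.44e+05.

(2.14 ± 0.544) × 10^6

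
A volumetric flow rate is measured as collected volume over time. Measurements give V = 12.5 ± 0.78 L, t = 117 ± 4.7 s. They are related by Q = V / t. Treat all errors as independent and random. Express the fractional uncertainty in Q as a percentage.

7.42%

Since Q is a product/quotient, work with relative uncertainties:
  (1·δV/V)² = (1×0.0624)² = 0.00389;  (-1·δt/t)² = (-1×0.0402)² = 0.00161
δQ/Q = √(0.00551) = 0.0742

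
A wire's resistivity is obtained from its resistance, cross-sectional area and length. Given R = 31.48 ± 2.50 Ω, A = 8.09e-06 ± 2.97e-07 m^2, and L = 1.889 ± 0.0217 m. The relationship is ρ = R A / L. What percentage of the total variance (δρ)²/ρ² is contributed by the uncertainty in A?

17.3%

(δρ/ρ)² = (1·δR/R)² + (1·δA/A)² + (-1·δL/L)²
  R term: (1×0.0794)² = 0.00631
  A term: (1×0.0367)² = 0.00135
  L term: (-1×0.0115)² = 0.000132
Total = 0.00779. Share from A = 0.00135/0.00779 = 0.173.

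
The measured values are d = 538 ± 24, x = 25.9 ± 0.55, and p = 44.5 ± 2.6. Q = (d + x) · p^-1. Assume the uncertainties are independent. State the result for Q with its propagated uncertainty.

12.7 ± 0.916

Let u = d + x = 564. δu = √(δd² + δx²) = √(576 + 0.303) = 24.0, so δu/u = 0.0426.
Q is then a monomial in u, p:
δQ/Q = √((δu/u)² + (-1·δp/p)²) = √(0.00181 + 0.00341) = 0.0723
Q = 12.7, so δQ = 0.0723 × 12.7 = 0.916.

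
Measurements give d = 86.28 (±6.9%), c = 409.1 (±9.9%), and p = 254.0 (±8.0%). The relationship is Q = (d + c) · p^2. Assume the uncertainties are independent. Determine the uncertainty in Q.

5.76e+06

Let u = d + c = 495.4. δu = √(δd² + δc²) = √(35.4 + 1640) = 40.9, so δu/u = 0.0826.
Q is then a monomial in u, p:
δQ/Q = √((δu/u)² + (2·δp/p)²) = √(0.00683 + 0.0256) = 0.180
Q = 3.196e+07, so δQ = 0.180 × 3.196e+07 = 5.76e+06.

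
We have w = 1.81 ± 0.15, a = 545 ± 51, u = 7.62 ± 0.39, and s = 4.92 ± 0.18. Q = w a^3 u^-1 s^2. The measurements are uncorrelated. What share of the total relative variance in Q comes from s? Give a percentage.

(δQ/Q)² = (1·δw/w)² + (3·δa/a)² + (-1·δu/u)² + (2·δs/s)²
  w term: (1×0.0829)² = 0.00687
  a term: (3×0.0936)² = 0.0788
  u term: (-1×0.0512)² = 0.00262
  s term: (2×0.0366)² = 0.00535
Total = 0.0937. Share from s = 0.00535/0.0937 = 0.0572.

5.72%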